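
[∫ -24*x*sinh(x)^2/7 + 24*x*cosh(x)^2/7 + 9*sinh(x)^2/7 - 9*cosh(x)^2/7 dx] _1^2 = 27/7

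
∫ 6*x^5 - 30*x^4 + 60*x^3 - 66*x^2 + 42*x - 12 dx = x^6 - 6*x^5 + 15*x^4 - 22*x^3 + 21*x^2 - 12*x + C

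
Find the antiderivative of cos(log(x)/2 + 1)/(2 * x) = sin(log(x)/2 + 1) + C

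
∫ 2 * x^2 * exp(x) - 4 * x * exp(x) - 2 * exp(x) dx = 2*((x - 2)^2 - 1)*exp(x) + C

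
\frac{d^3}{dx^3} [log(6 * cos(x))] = -2*sin(x)/cos(x)^3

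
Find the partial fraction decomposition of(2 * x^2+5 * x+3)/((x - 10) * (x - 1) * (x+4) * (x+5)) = -14/(45*(x + 5)) + 3/(14*(x + 4)) - 1/(27*(x - 1)) + 253/(1890*(x - 10))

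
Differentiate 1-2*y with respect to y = -2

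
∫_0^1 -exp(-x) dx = -1 + exp(-1)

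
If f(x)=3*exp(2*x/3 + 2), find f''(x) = 4*exp(2*x/3 + 2)/3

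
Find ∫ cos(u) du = sin(u) + C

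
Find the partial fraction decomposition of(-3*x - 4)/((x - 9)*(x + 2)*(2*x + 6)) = 5/(24*(x + 3)) - 1/(11*(x + 2)) - 31/(264*(x - 9))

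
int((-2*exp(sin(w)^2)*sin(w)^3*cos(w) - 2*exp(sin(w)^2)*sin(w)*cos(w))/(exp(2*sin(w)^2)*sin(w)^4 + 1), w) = acot(exp(sin(w)^2)*sin(w)^2) + C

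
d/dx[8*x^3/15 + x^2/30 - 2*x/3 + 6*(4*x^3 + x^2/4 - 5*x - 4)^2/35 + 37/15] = 576*x^5/35 + 12*x^4/7 - 1917*x^3/70 - 113*x^2/7 + 167*x/21 + 130/21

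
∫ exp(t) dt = exp(t) + C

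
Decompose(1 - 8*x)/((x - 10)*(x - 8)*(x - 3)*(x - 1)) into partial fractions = 1/(18*(x - 1)) - 23/(70*(x - 3)) + 9/(10*(x - 8)) - 79/(126*(x - 10))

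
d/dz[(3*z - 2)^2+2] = 18*z - 12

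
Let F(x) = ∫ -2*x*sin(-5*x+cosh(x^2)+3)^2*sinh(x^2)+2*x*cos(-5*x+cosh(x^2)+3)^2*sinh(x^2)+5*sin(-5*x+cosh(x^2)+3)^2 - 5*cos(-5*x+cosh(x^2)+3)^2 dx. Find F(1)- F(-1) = -sin(2*(2 - cosh(1)))/2 - sin(2*(cosh(1) + 8))/2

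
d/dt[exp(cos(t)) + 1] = -exp(cos(t))*sin(t)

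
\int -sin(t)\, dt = cos(t) + C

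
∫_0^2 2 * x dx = 4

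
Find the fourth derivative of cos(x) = cos(x)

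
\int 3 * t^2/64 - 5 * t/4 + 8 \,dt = t^3/64 - 5*t^2/8 + 8*t + C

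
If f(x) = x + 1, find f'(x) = 1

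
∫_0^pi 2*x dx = pi^2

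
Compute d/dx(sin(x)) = cos(x)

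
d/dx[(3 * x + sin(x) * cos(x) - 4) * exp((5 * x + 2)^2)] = (150*x^2 + 25*x*sin(2*x) - 140*x + 10*sin(2*x) + cos(2*x) - 77)*exp(4)*exp(20*x)*exp(25*x^2)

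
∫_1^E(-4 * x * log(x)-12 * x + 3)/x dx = 11 - 12*E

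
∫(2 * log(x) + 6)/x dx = (log(x) + 3)^2 + C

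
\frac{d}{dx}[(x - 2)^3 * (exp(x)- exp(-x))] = (x^3*exp(2*x) + x^3 - 3*x^2*exp(2*x) - 9*x^2 + 24*x + 4*exp(2*x) - 20)*exp(-x)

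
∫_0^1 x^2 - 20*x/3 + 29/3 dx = 20/3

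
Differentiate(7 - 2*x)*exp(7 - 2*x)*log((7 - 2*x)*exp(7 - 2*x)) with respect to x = (4*x*log(-2*x*exp(7)*exp(-2*x) + 7*exp(7)*exp(-2*x)) + 4*x - 16*log(-2*x*exp(7)*exp(-2*x) + 7*exp(7)*exp(-2*x)) - 16)*exp(7 - 2*x)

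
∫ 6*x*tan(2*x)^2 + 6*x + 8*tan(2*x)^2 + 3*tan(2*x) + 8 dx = (3*x + 4)*tan(2*x) + C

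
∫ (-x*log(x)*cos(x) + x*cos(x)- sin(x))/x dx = (1 - log(x))*sin(x) + C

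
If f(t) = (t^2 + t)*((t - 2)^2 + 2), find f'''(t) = 24*t - 18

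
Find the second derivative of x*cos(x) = -x*cos(x) - 2*sin(x)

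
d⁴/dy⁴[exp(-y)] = exp(-y)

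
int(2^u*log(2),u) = 2^u + C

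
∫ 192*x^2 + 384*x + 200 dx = 64*x^3 + 192*x^2 + 200*x + C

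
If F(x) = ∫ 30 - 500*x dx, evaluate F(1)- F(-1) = 60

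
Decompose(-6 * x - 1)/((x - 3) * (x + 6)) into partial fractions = -35/(9*(x + 6)) - 19/(9*(x - 3))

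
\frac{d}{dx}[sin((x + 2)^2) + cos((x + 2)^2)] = -2*x*sin(x^2 + 4*x + 4) + 2*x*cos(x^2 + 4*x + 4) - 4*sin(x^2 + 4*x + 4) + 4*cos(x^2 + 4*x + 4)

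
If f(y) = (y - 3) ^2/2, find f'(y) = y - 3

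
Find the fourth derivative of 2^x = 2^x*log(2)^4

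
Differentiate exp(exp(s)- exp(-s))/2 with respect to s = (exp(exp(s) - exp(-s)) + exp(2*s + exp(s) - exp(-s)))*exp(-s)/2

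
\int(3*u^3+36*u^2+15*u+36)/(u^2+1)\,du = 3*u^2/2 + 36*u + 6*log(u^2 + 1) + C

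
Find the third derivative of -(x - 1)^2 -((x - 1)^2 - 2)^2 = 24 - 24*x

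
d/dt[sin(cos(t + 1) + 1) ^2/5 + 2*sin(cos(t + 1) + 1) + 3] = -2*sin(t + 1)*sin(cos(t + 1) + 1)*cos(cos(t + 1) + 1)/5 - 2*sin(t + 1)*cos(cos(t + 1) + 1)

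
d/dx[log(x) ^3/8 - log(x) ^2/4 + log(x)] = (3*log(x)^2 - 4*log(x) + 8)/(8*x)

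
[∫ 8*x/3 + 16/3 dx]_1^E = -32/3 + (4 + 4*E)*(E/3 + 1)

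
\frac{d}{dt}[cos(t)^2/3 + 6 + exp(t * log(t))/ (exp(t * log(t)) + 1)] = (-exp(2*t*log(t))*sin(2*t) + 3*exp(t*log(t))*log(t) - 2*exp(t*log(t))*sin(2*t) + 3*exp(t*log(t)) - sin(2*t))/(3*exp(2*t*log(t)) + 6*exp(t*log(t)) + 3)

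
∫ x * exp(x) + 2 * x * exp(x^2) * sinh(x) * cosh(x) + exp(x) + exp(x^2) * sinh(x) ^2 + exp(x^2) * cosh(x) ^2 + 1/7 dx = x*exp(x) + x/7 + exp(x^2)*sinh(2*x)/2 + C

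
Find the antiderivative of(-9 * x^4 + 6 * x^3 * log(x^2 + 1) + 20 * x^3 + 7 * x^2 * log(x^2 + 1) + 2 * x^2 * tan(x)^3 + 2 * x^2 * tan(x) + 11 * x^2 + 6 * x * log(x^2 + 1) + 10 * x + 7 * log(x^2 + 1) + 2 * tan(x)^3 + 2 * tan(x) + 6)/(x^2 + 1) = -3*x^3 + 7*x^2 + 6*x + (3*x^2 + 7*x - 2)*log(x^2 + 1) + tan(x)^2 + C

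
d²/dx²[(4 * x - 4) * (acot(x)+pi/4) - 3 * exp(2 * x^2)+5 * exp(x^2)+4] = (-48*x^6*exp(2*x^2) + 20*x^6*exp(x^2) - 108*x^4*exp(2*x^2) + 50*x^4*exp(x^2) - 72*x^2*exp(2*x^2) + 40*x^2*exp(x^2) - 8*x - 12*exp(2*x^2) + 10*exp(x^2) - 8)/(x^4 + 2*x^2 + 1)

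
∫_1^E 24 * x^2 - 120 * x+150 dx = (-5 + 2*E)^3 + 27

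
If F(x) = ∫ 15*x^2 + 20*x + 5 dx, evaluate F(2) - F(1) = 70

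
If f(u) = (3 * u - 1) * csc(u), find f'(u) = -3*u*cot(u)*csc(u) + cot(u)*csc(u) + 3*csc(u)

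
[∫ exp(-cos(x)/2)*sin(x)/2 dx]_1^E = -exp(-cos(1)/2) + exp(-cos(E)/2)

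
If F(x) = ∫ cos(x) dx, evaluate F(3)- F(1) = -sin(1) + sin(3)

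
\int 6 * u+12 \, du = 3*u^2 + 12*u + C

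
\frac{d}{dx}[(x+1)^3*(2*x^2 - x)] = 10*x^4 + 20*x^3 + 9*x^2 - 2*x - 1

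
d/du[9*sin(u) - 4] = 9*cos(u)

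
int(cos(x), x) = sin(x) + C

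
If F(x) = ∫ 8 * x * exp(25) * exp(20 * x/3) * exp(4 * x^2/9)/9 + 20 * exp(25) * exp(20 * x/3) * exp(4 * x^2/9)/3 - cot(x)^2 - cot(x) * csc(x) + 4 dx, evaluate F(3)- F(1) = -exp(289/9) + cot(3) - csc(1) - cot(1) + csc(3) + 10 + exp(49)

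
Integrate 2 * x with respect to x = x^2 + C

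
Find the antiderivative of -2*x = -x^2 + C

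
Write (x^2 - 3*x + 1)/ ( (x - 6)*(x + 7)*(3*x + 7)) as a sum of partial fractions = -121/(350*(3*x + 7)) + 71/(182*(x + 7)) + 19/(325*(x - 6))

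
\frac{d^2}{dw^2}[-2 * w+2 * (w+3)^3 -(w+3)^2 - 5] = 12*w + 34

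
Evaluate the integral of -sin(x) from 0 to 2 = -1 + cos(2)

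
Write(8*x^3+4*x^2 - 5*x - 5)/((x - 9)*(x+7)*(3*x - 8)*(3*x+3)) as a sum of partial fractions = -4369/(18183*(3*x - 8)) + 1259/(4176*(x + 7)) - 1/(495*(x + 1)) + 3053/(4560*(x - 9))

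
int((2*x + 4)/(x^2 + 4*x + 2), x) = log(2*(x + 2)^2 - 4) + C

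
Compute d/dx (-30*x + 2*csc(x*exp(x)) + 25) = -2*x*exp(x)*cot(x*exp(x))*csc(x*exp(x)) - 2*exp(x)*cot(x*exp(x))*csc(x*exp(x)) - 30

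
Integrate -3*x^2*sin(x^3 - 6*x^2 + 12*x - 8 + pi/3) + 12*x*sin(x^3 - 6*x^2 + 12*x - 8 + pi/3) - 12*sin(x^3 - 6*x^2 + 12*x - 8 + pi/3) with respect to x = cos((x - 2)^3 + pi/3) + C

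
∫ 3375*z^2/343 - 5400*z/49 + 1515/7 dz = 1125*z^3/343 - 2700*z^2/49 + 1515*z/7 + C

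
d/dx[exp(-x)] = -exp(-x)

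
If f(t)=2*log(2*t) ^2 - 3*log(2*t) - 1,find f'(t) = (4*log(t) - 3 + 4*log(2))/t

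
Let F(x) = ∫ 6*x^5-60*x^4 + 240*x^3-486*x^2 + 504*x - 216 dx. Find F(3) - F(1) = -4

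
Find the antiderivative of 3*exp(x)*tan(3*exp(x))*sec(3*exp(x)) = sec(3*exp(x)) + C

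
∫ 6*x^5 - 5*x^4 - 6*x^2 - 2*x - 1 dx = x^6 - x^5 - 2*x^3 - x^2 - x + C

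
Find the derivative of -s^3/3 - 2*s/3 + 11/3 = -s^2 - 2/3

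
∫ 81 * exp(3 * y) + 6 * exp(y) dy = (27*exp(2*y) + 6)*exp(y) + C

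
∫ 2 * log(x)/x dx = log(x)^2 + C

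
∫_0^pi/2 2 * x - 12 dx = -36 + (-6 + pi/2)^2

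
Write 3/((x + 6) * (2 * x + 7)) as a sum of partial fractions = 6/(5*(2*x + 7)) - 3/(5*(x + 6))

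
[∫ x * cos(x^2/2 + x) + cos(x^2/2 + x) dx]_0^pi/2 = cos(pi^2/8)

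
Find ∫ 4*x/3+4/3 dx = 2*x^2/3 + 4*x/3 + C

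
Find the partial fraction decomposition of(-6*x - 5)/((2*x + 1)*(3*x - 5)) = -45/(13*(3*x - 5)) + 4/(13*(2*x + 1))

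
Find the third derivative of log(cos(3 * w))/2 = -27*sin(3*w)/cos(3*w)^3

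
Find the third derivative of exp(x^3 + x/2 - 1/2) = 27*x^6*exp(x^3 + x/2 - 1/2) + 27*x^4*exp(x^3 + x/2 - 1/2)/2 + 54*x^3*exp(x^3 + x/2 - 1/2) + 9*x^2*exp(x^3 + x/2 - 1/2)/4 + 9*x*exp(x^3 + x/2 - 1/2) + 49*exp(x^3 + x/2 - 1/2)/8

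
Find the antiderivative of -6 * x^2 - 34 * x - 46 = -2*x^3 - 17*x^2 - 46*x + C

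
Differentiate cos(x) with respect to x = -sin(x)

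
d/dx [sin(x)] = cos(x)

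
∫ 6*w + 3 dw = 3*w^2 + 3*w + C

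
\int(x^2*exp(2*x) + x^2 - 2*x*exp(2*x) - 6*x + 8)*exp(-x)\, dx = 2*(x - 2)^2*sinh(x) + C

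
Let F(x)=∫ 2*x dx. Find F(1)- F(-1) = 0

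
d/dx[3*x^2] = 6*x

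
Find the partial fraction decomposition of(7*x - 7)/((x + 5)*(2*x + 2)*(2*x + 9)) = 11/(2*x + 9) - 21/(4*(x + 5)) - 1/(4*(x + 1))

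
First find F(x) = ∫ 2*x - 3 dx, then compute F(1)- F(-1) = -6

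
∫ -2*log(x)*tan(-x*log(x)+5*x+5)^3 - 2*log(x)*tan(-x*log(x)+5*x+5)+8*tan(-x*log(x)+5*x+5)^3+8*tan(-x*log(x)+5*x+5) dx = tan(-x*log(x) + 5*x + 5)^2 + C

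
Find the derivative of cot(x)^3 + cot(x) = -1 - 4/tan(x)^2 - 3/tan(x)^4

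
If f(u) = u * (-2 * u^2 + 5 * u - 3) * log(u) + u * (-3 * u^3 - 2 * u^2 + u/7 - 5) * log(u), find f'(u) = -12*u^3*log(u) - 3*u^3 - 12*u^2*log(u) - 4*u^2 + 72*u*log(u)/7 + 36*u/7 - 8*log(u) - 8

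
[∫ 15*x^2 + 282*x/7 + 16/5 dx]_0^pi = -27*pi^2/7 - 24*pi/5 + 5*pi^3 + 4*pi*(2 + 6*pi)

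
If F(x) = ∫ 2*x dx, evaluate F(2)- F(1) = 3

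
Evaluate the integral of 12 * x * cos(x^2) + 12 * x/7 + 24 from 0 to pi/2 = 3*pi^2/14 + 6*sin(pi^2/4) + 12*pi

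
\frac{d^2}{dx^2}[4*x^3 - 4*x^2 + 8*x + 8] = 24*x - 8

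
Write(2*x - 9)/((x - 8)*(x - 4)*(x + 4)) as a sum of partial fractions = -17/(96*(x + 4)) + 1/(32*(x - 4)) + 7/(48*(x - 8))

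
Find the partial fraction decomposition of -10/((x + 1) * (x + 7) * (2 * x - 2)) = -5/(48*(x + 7)) + 5/(12*(x + 1)) - 5/(16*(x - 1))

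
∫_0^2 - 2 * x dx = -4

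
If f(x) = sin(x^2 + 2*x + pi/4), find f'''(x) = -8*x^3*cos(x^2 + 2*x + pi/4) - 24*x^2*cos(x^2 + 2*x + pi/4) - 12*x*sin(x^2 + 2*x + pi/4) - 24*x*cos(x^2 + 2*x + pi/4) - 12*sin(x^2 + 2*x + pi/4) - 8*cos(x^2 + 2*x + pi/4)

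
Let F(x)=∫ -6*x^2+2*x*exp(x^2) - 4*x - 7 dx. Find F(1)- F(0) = -12 + E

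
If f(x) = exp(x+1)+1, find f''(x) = exp(x + 1)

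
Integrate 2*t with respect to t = t^2 + C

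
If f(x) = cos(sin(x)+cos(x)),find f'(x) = -sqrt(2)*sin(sqrt(2)*sin(x + pi/4))*cos(x + pi/4)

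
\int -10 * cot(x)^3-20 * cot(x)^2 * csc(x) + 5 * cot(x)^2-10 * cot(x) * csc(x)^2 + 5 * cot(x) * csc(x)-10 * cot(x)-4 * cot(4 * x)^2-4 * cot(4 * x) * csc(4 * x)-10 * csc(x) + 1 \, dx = 5*(cot(x) + csc(x))^2 - 5*cot(x) + cot(4*x) - 5*csc(x) + csc(4*x) + C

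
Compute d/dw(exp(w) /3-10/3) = exp(w)/3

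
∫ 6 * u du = 3*u^2 + C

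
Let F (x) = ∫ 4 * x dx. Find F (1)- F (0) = 2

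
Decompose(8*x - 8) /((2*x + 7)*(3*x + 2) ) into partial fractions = -40/(17*(3*x + 2)) + 72/(17*(2*x + 7))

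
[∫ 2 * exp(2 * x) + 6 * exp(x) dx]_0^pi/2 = -11 + 2*exp(pi/2) + (2 + exp(pi/2))^2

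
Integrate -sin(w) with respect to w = cos(w) + C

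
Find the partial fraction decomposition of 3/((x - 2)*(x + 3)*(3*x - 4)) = -27/(26*(3*x - 4)) + 3/(65*(x + 3)) + 3/(10*(x - 2))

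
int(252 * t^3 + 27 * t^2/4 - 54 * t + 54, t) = 63*t^4 + 9*t^3/4 - 27*t^2 + 54*t + C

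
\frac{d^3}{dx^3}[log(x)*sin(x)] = (-x^3*log(x)*cos(x) - 3*x^2*sin(x) - 3*x*cos(x) + 2*sin(x))/x^3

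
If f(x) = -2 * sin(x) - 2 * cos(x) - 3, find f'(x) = 2*sin(x) - 2*cos(x)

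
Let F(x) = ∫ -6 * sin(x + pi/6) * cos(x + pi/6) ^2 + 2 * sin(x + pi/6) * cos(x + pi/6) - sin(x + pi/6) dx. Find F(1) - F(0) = -5*sqrt(3)/4 - cos(pi/6 + 1)^2 + 2*cos(pi/6 + 1)^3 + cos(pi/6 + 1) + 3/4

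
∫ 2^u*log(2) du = 2^u + C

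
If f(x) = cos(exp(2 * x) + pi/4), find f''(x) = -4*(exp(2*x)*cos(exp(2*x) + pi/4) + sin(exp(2*x) + pi/4))*exp(2*x)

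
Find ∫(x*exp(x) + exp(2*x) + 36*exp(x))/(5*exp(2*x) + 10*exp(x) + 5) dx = (x + 35)*exp(x)/(5*(exp(x) + 1)) + C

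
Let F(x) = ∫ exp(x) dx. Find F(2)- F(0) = -1 + exp(2)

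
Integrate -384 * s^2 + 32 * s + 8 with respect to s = -128*s^3 + 16*s^2 + 8*s + C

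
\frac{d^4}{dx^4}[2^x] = 2^x*log(2)^4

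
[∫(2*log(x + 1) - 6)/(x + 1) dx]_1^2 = -(-3 + log(2))^2 + (-3 + log(3))^2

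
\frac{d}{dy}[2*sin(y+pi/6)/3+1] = 2*cos(y + pi/6)/3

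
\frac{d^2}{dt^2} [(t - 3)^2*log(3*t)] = (2*t^2*log(t) + 2*t^2*log(3) + 3*t^2 - 6*t - 9)/t^2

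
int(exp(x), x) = exp(x) + C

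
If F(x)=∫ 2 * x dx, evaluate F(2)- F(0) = 4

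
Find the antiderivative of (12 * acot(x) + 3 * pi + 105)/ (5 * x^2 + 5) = -3*(4*acot(x) + pi)^2/40 - 21*acot(x) + C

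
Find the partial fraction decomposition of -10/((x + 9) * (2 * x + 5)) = -20/(13*(2*x + 5)) + 10/(13*(x + 9))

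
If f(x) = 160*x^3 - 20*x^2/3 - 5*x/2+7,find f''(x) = 960*x - 40/3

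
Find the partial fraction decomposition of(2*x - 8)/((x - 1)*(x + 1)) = 5/(x + 1) - 3/(x - 1)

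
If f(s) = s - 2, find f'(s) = 1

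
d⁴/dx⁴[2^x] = 2^x*log(2)^4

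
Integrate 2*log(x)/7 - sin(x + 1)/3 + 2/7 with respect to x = 2*x*log(x)/7 + cos(x + 1)/3 + C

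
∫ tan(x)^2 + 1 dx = tan(x) + C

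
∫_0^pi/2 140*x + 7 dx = 7*pi/2 + 35*pi^2/2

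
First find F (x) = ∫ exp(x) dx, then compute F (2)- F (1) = -E + exp(2)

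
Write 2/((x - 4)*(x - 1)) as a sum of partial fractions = -2/(3*(x - 1)) + 2/(3*(x - 4))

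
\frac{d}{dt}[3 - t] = -1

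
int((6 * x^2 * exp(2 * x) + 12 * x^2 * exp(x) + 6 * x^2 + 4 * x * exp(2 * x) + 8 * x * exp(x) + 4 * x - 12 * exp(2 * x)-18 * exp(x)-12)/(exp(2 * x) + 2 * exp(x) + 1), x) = ((exp(x) + 1)*(2*x^3 + 2*x^2 - 12*x - 13) + 6*exp(x))/(exp(x) + 1) + C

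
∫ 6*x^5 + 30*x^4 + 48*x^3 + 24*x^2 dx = x^6 + 6*x^5 + 12*x^4 + 8*x^3 + C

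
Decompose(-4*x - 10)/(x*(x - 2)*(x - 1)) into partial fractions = 14/(x - 1) - 9/(x - 2) - 5/x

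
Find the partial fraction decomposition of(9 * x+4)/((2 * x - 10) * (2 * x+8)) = 8/(9*(x + 4)) + 49/(36*(x - 5))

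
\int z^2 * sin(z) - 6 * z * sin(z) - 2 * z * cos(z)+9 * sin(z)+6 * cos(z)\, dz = -(z - 3)^2*cos(z) + C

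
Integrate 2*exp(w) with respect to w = 2*exp(w) + C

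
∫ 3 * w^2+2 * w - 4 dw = w^3 + w^2 - 4*w + C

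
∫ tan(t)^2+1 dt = tan(t) + C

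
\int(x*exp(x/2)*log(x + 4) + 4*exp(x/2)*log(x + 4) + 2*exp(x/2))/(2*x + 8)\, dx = exp(x/2)*log(x + 4) + C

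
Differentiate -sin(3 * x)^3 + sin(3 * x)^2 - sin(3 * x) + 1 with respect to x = 3*sin(6*x) - 21*cos(3*x)/4 + 9*cos(9*x)/4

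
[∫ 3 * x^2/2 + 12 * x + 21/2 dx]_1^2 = 32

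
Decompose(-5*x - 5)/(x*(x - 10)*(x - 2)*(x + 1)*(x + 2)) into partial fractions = 5/(96*(x + 2)) + 5/(64*(x - 2)) - 1/(192*(x - 10)) - 1/(8*x)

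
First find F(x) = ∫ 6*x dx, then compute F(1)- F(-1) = 0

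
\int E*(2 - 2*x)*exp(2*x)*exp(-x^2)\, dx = exp(2 - (x - 1)^2) + C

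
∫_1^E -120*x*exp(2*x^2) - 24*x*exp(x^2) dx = -30*exp(2*exp(2)) - 12*exp(exp(2)) + 12*E + 30*exp(2)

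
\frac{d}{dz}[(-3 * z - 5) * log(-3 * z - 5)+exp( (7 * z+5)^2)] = 98*z*exp(49*z^2 + 70*z + 25) + 70*exp(49*z^2 + 70*z + 25) - 3*log(-3*z - 5) - 3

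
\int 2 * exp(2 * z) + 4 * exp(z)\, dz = (exp(z) + 2)^2 + C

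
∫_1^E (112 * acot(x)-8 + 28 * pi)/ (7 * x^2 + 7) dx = -8*(acot(E) + pi/4)^2 - 2*pi/7 + 8*acot(E)/7 + 2*pi^2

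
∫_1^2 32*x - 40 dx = 8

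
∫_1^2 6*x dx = 9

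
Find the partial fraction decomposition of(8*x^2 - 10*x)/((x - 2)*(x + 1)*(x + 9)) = 369/(44*(x + 9)) - 3/(4*(x + 1)) + 4/(11*(x - 2))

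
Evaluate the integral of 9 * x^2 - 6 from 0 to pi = -6*pi + 3*pi^3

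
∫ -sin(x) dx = cos(x) + C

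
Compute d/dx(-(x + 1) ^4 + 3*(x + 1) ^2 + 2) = -4*x^3 - 12*x^2 - 6*x + 2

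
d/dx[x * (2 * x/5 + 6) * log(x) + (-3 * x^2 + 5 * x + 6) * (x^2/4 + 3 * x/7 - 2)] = -3*x^3 - 3*x^2/28 + 4*x*log(x)/5 + 689*x/35 + 6*log(x) - 10/7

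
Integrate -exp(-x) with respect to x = exp(-x) + C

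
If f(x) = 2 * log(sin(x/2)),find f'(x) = 1/tan(x/2)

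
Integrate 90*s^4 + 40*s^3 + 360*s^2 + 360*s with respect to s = 18*s^5 + 10*s^4 + 120*s^3 + 180*s^2 + C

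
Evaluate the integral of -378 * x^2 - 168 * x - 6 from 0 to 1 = -216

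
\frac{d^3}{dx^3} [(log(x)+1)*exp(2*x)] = (8*x^3*exp(2*x)*log(x) + 8*x^3*exp(2*x) + 12*x^2*exp(2*x) - 6*x*exp(2*x) + 2*exp(2*x))/x^3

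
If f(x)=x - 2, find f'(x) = 1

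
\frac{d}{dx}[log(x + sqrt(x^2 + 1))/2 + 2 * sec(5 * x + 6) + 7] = (20*x^2*tan(5*x + 6)*sec(5*x + 6) + 20*x*sqrt(x^2 + 1)*tan(5*x + 6)*sec(5*x + 6) + x + sqrt(x^2 + 1) + 20*tan(5*x + 6)*sec(5*x + 6))/(2*x^2 + 2*x*sqrt(x^2 + 1) + 2)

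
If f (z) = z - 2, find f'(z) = 1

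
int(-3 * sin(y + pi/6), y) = 3*cos(y + pi/6) + C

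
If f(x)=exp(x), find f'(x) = exp(x)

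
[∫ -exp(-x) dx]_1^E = -exp(-1) + exp(-E)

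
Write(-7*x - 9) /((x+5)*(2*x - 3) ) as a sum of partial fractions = -3/(2*x - 3) - 2/(x + 5)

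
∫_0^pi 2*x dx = pi^2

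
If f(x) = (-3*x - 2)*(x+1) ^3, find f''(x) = -36*x^2 - 66*x - 30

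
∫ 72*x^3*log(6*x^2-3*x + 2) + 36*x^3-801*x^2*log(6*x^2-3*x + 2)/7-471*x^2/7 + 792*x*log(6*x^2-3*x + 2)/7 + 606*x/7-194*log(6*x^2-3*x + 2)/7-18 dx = (6*x^2 - 3*x + 2)*(21*x^2 - 34*x + 42)*log(6*x^2 - 3*x + 2)/7 + C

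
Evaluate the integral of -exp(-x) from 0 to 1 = -1 + exp(-1)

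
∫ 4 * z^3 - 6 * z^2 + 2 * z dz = z^4 - 2*z^3 + z^2 + C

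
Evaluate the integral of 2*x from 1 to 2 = 3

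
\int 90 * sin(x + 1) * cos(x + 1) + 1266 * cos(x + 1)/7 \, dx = 1266*sin(x + 1)/7 - 45*cos(2*x + 2)/2 + C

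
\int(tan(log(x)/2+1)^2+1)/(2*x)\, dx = tan(log(x)/2 + 1) + C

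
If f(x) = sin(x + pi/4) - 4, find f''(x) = -sin(x + pi/4)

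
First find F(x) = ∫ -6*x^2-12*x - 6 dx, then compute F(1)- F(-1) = -16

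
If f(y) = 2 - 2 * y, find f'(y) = -2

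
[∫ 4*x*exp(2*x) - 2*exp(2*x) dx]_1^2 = 2*exp(4)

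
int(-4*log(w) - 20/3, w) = 4*w*(-3*log(w) - 2)/3 + C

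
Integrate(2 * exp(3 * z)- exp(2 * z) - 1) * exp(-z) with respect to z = 2*(exp(z) - 1)*sinh(z) + C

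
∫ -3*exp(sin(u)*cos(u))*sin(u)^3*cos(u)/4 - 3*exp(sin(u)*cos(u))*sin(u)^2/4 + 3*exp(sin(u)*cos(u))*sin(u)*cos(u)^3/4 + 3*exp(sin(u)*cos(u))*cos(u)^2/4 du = 3*exp(sin(2*u)/2)*sin(2*u)/8 + C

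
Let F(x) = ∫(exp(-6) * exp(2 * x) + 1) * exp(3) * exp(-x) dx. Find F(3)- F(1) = -exp(-2) + exp(2)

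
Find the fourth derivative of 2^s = 2^s*log(2)^4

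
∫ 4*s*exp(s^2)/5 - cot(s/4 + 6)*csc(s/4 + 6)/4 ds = 2*exp(s^2)/5 + csc(s/4 + 6) + C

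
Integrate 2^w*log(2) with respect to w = 2^w + C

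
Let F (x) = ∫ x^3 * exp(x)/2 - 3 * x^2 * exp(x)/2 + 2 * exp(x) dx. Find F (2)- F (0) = 4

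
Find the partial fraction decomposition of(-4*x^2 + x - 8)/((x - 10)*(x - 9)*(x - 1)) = -11/(72*(x - 1)) + 323/(8*(x - 9)) - 398/(9*(x - 10))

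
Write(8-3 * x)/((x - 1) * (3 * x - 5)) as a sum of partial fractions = 9/(2*(3*x - 5)) - 5/(2*(x - 1))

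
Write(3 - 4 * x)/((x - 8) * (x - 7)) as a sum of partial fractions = 25/(x - 7) - 29/(x - 8)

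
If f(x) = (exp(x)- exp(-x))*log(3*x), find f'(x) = (x*exp(2*x)*log(x) + x*exp(2*x)*log(3) + x*log(x) + x*log(3) + exp(2*x) - 1)*exp(-x)/x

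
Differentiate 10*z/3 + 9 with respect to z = 10/3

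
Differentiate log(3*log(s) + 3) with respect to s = 1/(s*log(s) + s)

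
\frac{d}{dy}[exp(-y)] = -exp(-y)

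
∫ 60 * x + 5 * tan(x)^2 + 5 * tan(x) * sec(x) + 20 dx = 30*x^2 + 15*x + 5*tan(x) + 5/cos(x) + C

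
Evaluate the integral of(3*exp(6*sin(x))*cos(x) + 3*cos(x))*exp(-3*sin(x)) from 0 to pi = 0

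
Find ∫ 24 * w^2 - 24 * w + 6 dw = 8*w^3 - 12*w^2 + 6*w + C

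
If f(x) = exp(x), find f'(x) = exp(x)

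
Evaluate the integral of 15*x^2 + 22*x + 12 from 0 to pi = -2 + (1 + 5*pi)*(1 + (1 + pi)^2)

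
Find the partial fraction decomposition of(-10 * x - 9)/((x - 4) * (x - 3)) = 39/(x - 3) - 49/(x - 4)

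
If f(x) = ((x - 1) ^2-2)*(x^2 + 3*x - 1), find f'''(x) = 24*x + 6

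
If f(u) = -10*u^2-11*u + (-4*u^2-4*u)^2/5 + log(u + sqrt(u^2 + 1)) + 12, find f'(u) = (64*u^5 + 64*u^4*sqrt(u^2 + 1) + 96*u^4 + 96*u^3*sqrt(u^2 + 1) - 4*u^3 - 68*u^2*sqrt(u^2 + 1) + 41*u^2 - 55*u*sqrt(u^2 + 1) - 63*u + 5*sqrt(u^2 + 1) - 55)/(5*u^2 + 5*u*sqrt(u^2 + 1) + 5)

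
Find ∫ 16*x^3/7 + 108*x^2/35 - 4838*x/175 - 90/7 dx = 4*x^4/7 + 36*x^3/35 - 2419*x^2/175 - 90*x/7 + C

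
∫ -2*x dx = -x^2 + C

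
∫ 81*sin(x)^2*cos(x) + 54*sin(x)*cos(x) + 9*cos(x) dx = (3*sin(x) + 1)^3 + C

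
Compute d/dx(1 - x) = -1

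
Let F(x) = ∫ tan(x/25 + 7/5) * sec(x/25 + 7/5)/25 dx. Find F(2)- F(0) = -sec(7/5) + sec(37/25)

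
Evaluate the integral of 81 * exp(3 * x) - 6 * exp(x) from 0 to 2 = -6*exp(2) - 21 + 27*exp(6)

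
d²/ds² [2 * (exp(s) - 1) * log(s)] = (2*s^2*exp(s)*log(s) + 4*s*exp(s) - 2*exp(s) + 2)/s^2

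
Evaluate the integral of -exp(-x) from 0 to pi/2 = -1 + exp(-pi/2)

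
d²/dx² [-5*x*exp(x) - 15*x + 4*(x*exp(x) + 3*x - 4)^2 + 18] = 16*x^2*exp(2*x) + 24*x^2*exp(x) + 32*x*exp(2*x) + 59*x*exp(x) + 8*exp(2*x) - 26*exp(x) + 72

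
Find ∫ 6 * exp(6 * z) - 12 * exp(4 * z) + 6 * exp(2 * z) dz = (exp(2*z) - 1)^3 + C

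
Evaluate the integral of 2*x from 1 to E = -1 + exp(2)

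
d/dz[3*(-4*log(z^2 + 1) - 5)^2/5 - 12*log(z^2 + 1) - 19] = (192*z*log(z^2 + 1) + 120*z)/(5*z^2 + 5)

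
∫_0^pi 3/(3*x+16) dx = -log(4) + log(3*pi/4 + 4)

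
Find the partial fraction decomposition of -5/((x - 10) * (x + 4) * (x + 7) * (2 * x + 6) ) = 5/(408*(x + 7)) - 5/(84*(x + 4)) + 5/(104*(x + 3)) - 5/(6188*(x - 10))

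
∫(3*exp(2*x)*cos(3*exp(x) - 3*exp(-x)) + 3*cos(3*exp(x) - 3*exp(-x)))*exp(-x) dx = sin(6*sinh(x)) + C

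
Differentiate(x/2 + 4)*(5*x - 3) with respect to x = 5*x + 37/2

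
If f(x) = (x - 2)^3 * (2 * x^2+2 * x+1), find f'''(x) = 120*x^2 - 240*x + 78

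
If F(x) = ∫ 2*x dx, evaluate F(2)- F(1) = 3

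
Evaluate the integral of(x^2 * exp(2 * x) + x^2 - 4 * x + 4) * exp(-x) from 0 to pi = (1 + (-1 + pi)^2)*(-exp(-pi) + exp(pi))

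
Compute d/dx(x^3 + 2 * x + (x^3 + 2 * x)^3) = 9*x^8 + 42*x^6 + 60*x^4 + 27*x^2 + 2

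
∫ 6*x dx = 3*x^2 + C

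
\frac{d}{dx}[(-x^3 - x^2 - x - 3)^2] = 6*x^5 + 10*x^4 + 12*x^3 + 24*x^2 + 14*x + 6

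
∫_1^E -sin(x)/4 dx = cos(E)/4 - cos(1)/4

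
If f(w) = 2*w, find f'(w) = 2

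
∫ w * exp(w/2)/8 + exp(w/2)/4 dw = w*exp(w/2)/4 + C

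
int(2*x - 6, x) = x^2 - 6*x + C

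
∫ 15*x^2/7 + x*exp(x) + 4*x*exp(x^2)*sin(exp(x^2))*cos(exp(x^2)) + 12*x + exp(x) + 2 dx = 5*x^3/7 + 6*x^2 + x*exp(x) + 2*x + sin(exp(x^2))^2 + C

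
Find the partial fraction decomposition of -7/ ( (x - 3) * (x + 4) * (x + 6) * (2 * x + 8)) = 7/(72*(x + 6)) - 5/(56*(x + 4)) + 1/(4*(x + 4)^2) - 1/(126*(x - 3))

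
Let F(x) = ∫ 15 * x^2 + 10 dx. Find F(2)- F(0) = 60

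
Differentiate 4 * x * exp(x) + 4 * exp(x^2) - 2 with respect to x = 4*x*exp(x) + 8*x*exp(x^2) + 4*exp(x)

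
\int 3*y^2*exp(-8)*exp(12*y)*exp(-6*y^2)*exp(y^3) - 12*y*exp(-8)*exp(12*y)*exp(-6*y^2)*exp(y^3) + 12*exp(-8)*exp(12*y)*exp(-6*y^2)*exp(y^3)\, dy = exp((y - 2)^3) + C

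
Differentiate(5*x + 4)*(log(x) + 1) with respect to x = (5*x*log(x) + 10*x + 4)/x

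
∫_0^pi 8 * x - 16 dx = -16 + 4*(-2 + pi)^2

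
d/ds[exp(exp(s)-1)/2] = exp(s + exp(s) - 1)/2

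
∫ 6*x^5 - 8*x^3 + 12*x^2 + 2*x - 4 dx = x^6 - 2*x^4 + 4*x^3 + x^2 - 4*x + C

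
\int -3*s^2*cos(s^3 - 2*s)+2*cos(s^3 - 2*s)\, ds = -sin(s*(s^2 - 2)) + C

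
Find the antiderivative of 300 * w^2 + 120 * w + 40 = 100*w^3 + 60*w^2 + 40*w + C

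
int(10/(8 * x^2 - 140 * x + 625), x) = -acot(4*x/5 - 7) + C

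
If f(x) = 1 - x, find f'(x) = -1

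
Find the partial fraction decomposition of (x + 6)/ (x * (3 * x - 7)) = 25/(7*(3*x - 7)) - 6/(7*x)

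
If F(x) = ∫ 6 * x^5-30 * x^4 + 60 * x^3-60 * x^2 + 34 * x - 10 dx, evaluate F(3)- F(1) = 72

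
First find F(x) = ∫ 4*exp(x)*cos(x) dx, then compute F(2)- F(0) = -2 + 2*(cos(2) + sin(2))*exp(2)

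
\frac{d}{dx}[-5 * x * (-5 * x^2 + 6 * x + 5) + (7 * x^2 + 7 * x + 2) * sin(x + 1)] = 7*x^2*cos(x + 1) + 75*x^2 + 14*x*sin(x + 1) + 7*x*cos(x + 1) - 60*x + 7*sin(x + 1) + 2*cos(x + 1) - 25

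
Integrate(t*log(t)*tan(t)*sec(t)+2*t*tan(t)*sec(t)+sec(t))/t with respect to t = (log(t) + 2)*sec(t) + C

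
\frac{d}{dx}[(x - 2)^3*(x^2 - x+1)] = 5*x^4 - 28*x^3 + 57*x^2 - 52*x + 20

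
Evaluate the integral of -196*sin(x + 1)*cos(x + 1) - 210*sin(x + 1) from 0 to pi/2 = -210*sqrt(2)*sin(pi/4 + 1) - 98*cos(2)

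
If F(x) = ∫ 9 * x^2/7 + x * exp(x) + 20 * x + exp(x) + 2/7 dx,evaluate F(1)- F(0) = E + 75/7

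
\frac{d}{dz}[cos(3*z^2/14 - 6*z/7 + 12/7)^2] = 3*(2 - z)*sin(3*z^2/7 - 12*z/7 + 24/7)/7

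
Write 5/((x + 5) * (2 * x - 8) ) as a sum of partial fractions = -5/(18*(x + 5)) + 5/(18*(x - 4))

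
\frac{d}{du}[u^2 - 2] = 2*u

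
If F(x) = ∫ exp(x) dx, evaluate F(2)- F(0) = -1 + exp(2)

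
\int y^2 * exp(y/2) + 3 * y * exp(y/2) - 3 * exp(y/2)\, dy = 2*(y^2 - y - 1)*exp(y/2) + C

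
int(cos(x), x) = sin(x) + C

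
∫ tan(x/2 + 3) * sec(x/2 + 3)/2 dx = sec(x/2 + 3) + C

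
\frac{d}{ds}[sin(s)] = cos(s)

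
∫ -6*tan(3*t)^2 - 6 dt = -2*tan(3*t) + C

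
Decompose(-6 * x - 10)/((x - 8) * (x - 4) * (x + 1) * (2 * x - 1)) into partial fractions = -104/(315*(2*x - 1)) + 4/(135*(x + 1)) + 17/(70*(x - 4)) - 29/(270*(x - 8))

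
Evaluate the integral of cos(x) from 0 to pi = 0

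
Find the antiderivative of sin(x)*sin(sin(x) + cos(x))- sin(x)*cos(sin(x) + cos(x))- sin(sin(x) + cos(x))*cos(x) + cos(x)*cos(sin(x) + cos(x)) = sqrt(2)*sin(sqrt(2)*sin(x + pi/4) + pi/4) + C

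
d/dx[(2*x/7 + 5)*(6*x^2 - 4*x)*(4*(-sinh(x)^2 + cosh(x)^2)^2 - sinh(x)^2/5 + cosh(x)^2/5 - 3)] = 216*x^2/35 + 2424*x/35 - 24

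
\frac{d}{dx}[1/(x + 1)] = -1/(x^2 + 2*x + 1)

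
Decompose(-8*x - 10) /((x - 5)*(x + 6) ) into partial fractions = -38/(11*(x + 6)) - 50/(11*(x - 5))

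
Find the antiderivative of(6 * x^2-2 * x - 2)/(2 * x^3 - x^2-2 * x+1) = log(2*x^3 - x^2 - 2*x + 1) + C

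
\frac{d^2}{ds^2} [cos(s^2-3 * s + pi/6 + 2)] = -4*s^2*cos(s^2 - 3*s + pi/6 + 2) + 12*s*cos(s^2 - 3*s + pi/6 + 2) - 2*sin(s^2 - 3*s + pi/6 + 2) - 9*cos(s^2 - 3*s + pi/6 + 2)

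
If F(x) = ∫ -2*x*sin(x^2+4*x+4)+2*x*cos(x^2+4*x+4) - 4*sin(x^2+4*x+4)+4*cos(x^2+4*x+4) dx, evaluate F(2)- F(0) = cos(16) + sin(16) - cos(4) - sin(4)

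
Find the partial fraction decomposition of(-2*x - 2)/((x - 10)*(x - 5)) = 12/(5*(x - 5)) - 22/(5*(x - 10))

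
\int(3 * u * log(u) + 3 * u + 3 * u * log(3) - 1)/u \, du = (3*u - 1)*log(3*u) + C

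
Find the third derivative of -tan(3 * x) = -162*tan(3*x)^4 - 216*tan(3*x)^2 - 54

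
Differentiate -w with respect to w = -1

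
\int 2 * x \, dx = x^2 + C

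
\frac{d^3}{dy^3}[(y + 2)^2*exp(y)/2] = y^2*exp(y)/2 + 5*y*exp(y) + 11*exp(y)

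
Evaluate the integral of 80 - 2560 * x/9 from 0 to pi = -5*(-1 + 16*pi/3)^2 + 5 + 80*pi/3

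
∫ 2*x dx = x^2 + C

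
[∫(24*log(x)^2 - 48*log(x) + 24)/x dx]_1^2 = (-2 + 2*log(2))^3 + 8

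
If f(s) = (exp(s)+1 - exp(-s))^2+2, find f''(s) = (4*exp(4*s) + 2*exp(3*s) - 2*exp(s) + 4)*exp(-2*s)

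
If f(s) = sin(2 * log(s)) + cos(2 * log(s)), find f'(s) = 2*sqrt(2)*cos(2*log(s) + pi/4)/s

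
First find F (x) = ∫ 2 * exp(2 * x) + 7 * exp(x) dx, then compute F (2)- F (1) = -(2 + E)^2 - 3*E + 3*exp(2) + (2 + exp(2))^2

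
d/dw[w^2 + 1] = 2*w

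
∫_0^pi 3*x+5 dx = 4 + (-2 + 3*pi)*(pi/2 + 2)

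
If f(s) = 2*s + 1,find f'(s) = 2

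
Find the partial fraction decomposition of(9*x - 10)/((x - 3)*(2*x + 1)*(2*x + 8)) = 29/(49*(2*x + 1)) - 23/(49*(x + 4)) + 17/(98*(x - 3))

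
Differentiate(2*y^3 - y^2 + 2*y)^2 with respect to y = 24*y^5 - 20*y^4 + 36*y^3 - 12*y^2 + 8*y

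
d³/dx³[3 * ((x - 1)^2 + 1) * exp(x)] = 3*x^2*exp(x) + 12*x*exp(x) + 6*exp(x)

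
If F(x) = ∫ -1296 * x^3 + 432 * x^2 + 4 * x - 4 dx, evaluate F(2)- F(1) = -3850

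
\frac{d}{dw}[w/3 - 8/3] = 1/3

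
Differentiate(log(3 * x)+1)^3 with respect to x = (3*log(x)^2 + 6*log(x) + 6*log(3)*log(x) + 3 + 3*log(3)^2 + 6*log(3))/x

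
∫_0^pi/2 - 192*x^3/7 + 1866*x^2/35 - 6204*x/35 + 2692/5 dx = (3*pi^2/28 + pi/2 + 8)*(-4*(5 - pi)^2 - 3*pi/5 + 8) + 736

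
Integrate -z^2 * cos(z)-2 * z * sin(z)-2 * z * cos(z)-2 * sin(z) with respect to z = -z*(z + 2)*sin(z) + C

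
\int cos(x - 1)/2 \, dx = sin(x - 1)/2 + C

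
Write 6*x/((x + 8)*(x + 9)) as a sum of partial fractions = 54/(x + 9) - 48/(x + 8)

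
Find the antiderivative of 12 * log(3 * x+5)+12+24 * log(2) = 4*(3*x + 5)*log(12*x + 20) + C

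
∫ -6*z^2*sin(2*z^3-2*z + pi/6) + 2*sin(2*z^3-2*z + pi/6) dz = cos(2*z^3 - 2*z + pi/6) + C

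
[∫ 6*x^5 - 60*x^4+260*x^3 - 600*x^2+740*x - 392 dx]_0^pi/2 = -188 - ((-2 + pi/2)^2 + 2)^2 + 2*(-2 + pi/2)^2 + ((-2 + pi/2)^2 + 2)^3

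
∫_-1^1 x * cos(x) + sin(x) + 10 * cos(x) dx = 20*sin(1)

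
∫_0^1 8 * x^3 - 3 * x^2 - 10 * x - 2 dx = -6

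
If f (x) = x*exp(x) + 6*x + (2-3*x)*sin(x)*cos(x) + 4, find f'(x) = x*exp(x) - 3*x*cos(2*x) + exp(x) - 3*sin(2*x)/2 + 2*cos(2*x) + 6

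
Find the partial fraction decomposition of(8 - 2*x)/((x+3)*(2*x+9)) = -34/(3*(2*x + 9)) + 14/(3*(x + 3))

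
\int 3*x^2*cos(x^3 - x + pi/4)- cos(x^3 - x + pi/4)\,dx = sin(x^3 - x + pi/4) + C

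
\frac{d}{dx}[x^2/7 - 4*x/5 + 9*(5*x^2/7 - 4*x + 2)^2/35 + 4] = 180*x^3/343 - 216*x^2/49 + 2446*x/245 - 172/35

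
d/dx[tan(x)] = cos(x)^(-2)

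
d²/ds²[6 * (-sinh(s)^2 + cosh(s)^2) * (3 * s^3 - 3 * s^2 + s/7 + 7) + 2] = 108*s - 36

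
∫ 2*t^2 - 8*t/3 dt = 2*t^3/3 - 4*t^2/3 + C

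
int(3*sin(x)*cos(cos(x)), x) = -3*sin(cos(x)) + C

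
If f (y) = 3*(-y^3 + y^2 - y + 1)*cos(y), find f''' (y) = -3*y^3*sin(y) + 3*y^2*sin(y) + 27*y^2*cos(y) + 51*y*sin(y) - 18*y*cos(y) - 15*sin(y) - 9*cos(y)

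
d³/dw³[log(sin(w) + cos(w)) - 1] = 2*cos(w + pi/4)/sin(w + pi/4)^3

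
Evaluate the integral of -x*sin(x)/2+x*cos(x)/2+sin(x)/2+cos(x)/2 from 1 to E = E*(cos(E) + sin(E))/2 - sin(1)/2 - cos(1)/2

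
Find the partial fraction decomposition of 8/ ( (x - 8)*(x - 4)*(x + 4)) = 1/(12*(x + 4)) - 1/(4*(x - 4)) + 1/(6*(x - 8))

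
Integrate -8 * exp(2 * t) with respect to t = -4*exp(2*t) + C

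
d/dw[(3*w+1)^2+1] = 18*w + 6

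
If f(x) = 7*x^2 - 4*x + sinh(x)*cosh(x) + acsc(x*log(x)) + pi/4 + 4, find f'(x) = -(-14*x^3*sqrt(1 - 1/(x^2*log(x)^2))*log(x)^2 - 2*x^2*sqrt(1 - 1/(x^2*log(x)^2))*log(x)^2*sinh(x)^2 + 3*x^2*sqrt(1 - 1/(x^2*log(x)^2))*log(x)^2 + log(x) + 1)/(x^2*sqrt(1 - 1/(x^2*log(x)^2))*log(x)^2)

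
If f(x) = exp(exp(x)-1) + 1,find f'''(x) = exp(x + exp(x) - 1) + 3*exp(2*x + exp(x) - 1) + exp(3*x + exp(x) - 1)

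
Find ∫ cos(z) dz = sin(z) + C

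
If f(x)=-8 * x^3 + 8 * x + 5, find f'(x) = 8 - 24*x^2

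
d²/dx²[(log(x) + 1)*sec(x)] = (-x^2*log(x) + 2*x^2*log(x)/cos(x)^2 - x^2 + 2*x^2/cos(x)^2 + 2*x*sin(x)/cos(x) - 1)/(x^2*cos(x))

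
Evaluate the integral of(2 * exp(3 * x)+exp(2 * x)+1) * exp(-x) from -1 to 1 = -(-E + exp(-1))*(exp(-1) + 1) + (1 + E)*(E - exp(-1))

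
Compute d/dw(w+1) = 1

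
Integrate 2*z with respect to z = z^2 + C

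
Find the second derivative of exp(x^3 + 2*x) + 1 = 9*x^4*exp(x^3 + 2*x) + 12*x^2*exp(x^3 + 2*x) + 6*x*exp(x^3 + 2*x) + 4*exp(x^3 + 2*x)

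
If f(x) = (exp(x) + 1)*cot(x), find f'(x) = exp(x)/tan(x) - exp(x)/sin(x)^2 - 1/sin(x)^2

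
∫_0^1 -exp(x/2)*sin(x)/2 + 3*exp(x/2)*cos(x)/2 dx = -1 + (cos(1) + sin(1))*exp(1/2)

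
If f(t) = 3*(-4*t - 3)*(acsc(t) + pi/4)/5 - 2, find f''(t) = (-18*t^2 - 12*t + 9)/(5*t^5*sqrt(1 - 1/t^2) - 5*t^3*sqrt(1 - 1/t^2))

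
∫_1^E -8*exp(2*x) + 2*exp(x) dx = -4*exp(2*E) - 2*E + 4*exp(2) + 2*exp(E)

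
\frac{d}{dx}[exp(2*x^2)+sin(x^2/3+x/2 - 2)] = 4*x*exp(2*x^2) + 2*x*cos(x^2/3 + x/2 - 2)/3 + cos(x^2/3 + x/2 - 2)/2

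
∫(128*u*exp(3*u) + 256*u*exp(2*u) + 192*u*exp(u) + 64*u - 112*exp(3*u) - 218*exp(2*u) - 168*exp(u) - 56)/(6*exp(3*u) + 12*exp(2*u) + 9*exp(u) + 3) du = 8*u/3 + 32*(u - 1)^2/3 + log(1 + exp(2*u)/(exp(u) + 1)^2) + C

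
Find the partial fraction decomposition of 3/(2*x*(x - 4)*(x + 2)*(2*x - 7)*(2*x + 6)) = -12/(1001*(2*x - 7)) + 1/(364*(x + 3)) - 1/(176*(x + 2)) + 1/(224*(x - 4)) + 1/(224*x)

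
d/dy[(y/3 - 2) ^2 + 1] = 2*y/9 - 4/3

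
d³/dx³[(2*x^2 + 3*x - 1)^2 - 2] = 96*x + 72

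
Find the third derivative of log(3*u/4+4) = 54/(27*u^3 + 432*u^2 + 2304*u + 4096)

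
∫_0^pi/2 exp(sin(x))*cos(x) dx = -1 + E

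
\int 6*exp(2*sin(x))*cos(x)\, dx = 3*exp(2*sin(x)) + C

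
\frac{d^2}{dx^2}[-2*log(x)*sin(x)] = 2*(x^2*log(x)*sin(x) - 2*x*cos(x) + sin(x))/x^2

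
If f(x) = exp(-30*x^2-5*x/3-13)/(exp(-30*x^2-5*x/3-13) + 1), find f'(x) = (-180*x*exp(30*x^2 + 20*x/3 + 13) - 5*exp(30*x^2 + 20*x/3 + 13))/(3*exp(26)*exp(25*x/3)*exp(60*x^2) + 6*exp(13)*exp(20*x/3)*exp(30*x^2) + 3*exp(5*x))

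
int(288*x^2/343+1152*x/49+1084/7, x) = 96*x^3/343 + 576*x^2/49 + 1084*x/7 + C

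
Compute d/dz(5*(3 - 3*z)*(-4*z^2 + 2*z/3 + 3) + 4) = 180*z^2 - 140*z - 35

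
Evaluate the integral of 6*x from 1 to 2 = 9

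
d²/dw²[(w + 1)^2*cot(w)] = 2*w^2/tan(w) + 2*w^2/tan(w)^3 - 4*w + 4*w/tan(w) - 4*w/tan(w)^2 + 4*w/tan(w)^3 - 4 + 4/tan(w) - 4/tan(w)^2 + 2/tan(w)^3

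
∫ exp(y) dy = exp(y) + C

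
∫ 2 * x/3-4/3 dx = x^2/3 - 4*x/3 + C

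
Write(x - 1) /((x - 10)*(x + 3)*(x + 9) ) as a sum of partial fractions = -5/(57*(x + 9)) + 2/(39*(x + 3)) + 9/(247*(x - 10))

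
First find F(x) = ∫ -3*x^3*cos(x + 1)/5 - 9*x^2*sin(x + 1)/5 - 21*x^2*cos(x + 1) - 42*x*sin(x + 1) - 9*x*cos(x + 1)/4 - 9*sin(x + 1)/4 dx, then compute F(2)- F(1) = -933*sin(3)/10 + 477*sin(2)/20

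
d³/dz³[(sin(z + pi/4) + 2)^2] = -4*cos(2*z) - 4*cos(z + pi/4)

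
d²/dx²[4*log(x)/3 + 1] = -4/(3*x^2)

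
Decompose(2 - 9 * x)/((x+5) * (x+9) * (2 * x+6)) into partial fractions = 83/(48*(x + 9)) - 47/(16*(x + 5)) + 29/(24*(x + 3))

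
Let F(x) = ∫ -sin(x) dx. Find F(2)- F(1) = -cos(1) + cos(2)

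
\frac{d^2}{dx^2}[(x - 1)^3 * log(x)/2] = (6*x^3*log(x) + 5*x^3 - 6*x^2*log(x) - 9*x^2 + 3*x + 1)/(2*x^2)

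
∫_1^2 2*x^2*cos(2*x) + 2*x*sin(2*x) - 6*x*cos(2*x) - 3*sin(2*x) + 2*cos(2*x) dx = -sin(4) + sin(2)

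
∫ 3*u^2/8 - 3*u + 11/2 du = u^3/8 - 3*u^2/2 + 11*u/2 + C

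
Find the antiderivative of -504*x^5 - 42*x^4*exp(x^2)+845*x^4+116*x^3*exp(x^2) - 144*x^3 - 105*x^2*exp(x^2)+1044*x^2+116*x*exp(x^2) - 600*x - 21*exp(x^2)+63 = -x*(3*x - 7)*(7*x - 3)*(4*x^3 + 3*x^2 + 6*x + exp(x^2) - 3) + C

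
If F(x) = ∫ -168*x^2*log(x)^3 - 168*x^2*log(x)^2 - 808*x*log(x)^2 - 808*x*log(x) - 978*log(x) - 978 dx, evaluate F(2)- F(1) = 7*(-5 - 4*log(2))^3 - 16*log(2) + 4*(-5 - 4*log(2))^2 + 775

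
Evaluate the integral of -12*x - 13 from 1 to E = (1 - 3*E)*(5 + 2*E) + 14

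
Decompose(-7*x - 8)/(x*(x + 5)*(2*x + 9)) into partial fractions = -94/(9*(2*x + 9)) + 27/(5*(x + 5)) - 8/(45*x)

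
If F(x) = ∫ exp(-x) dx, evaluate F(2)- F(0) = (-1 + exp(2))*exp(-2)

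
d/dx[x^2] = 2*x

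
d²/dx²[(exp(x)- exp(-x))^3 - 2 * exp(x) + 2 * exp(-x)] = (9*exp(6*x) - 5*exp(4*x) + 5*exp(2*x) - 9)*exp(-3*x)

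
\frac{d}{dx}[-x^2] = -2*x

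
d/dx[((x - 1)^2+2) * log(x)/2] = (2*x^2*log(x) + x^2 - 2*x*log(x) - 2*x + 3)/(2*x)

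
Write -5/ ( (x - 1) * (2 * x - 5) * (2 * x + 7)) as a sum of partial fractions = -5/(54*(2*x + 7)) - 5/(18*(2*x - 5)) + 5/(27*(x - 1))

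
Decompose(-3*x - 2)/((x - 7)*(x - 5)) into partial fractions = 17/(2*(x - 5)) - 23/(2*(x - 7))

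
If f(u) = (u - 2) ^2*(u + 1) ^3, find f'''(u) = 60*u^2 - 24*u - 30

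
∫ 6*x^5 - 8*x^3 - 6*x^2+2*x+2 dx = x^6 - 2*x^4 - 2*x^3 + x^2 + 2*x + C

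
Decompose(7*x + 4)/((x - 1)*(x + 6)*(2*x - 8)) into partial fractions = -19/(70*(x + 6)) - 11/(42*(x - 1)) + 8/(15*(x - 4))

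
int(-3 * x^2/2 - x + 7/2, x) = -x^3/2 - x^2/2 + 7*x/2 + C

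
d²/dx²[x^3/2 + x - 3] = 3*x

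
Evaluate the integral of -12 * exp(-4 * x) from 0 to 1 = -3 + 3*exp(-4)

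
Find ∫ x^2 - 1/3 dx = x^3/3 - x/3 + C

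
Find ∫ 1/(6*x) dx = log(x)/6 + C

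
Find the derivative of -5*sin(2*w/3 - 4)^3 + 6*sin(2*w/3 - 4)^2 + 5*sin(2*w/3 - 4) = 4*sin(4*w/3 - 8) + 5*cos(2*w/3 - 4)/6 + 5*cos(2*w - 12)/2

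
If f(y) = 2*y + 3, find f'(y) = 2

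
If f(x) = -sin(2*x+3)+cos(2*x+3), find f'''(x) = 8*sin(2*x + 3) + 8*cos(2*x + 3)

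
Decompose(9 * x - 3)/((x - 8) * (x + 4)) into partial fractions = 13/(4*(x + 4)) + 23/(4*(x - 8))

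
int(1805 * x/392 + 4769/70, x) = 1805*x^2/784 + 4769*x/70 + C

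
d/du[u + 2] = 1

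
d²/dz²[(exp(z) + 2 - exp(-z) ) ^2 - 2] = (4*exp(4*z) + 4*exp(3*z) - 4*exp(z) + 4)*exp(-2*z)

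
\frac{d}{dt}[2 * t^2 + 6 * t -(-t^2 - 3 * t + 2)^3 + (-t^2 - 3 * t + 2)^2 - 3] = 6*t^5 + 45*t^4 + 88*t^3 - 9*t^2 - 70*t + 30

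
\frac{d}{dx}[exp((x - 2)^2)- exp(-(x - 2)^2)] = (2*x*exp(2*x^2 - 8*x + 8) + 2*x - 4*exp(2*x^2 - 8*x + 8) - 4)*exp(-x^2 + 4*x - 4)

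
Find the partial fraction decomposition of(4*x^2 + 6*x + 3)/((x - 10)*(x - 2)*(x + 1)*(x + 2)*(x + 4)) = 43/(504*(x + 4)) - 7/(96*(x + 2)) + 1/(99*(x + 1)) - 31/(576*(x - 2)) + 463/(14784*(x - 10))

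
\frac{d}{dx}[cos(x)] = -sin(x)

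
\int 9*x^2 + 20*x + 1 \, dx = 3*x^3 + 10*x^2 + x + C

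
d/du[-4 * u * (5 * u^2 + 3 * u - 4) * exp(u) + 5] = -20*u^3*exp(u) - 72*u^2*exp(u) - 8*u*exp(u) + 16*exp(u)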